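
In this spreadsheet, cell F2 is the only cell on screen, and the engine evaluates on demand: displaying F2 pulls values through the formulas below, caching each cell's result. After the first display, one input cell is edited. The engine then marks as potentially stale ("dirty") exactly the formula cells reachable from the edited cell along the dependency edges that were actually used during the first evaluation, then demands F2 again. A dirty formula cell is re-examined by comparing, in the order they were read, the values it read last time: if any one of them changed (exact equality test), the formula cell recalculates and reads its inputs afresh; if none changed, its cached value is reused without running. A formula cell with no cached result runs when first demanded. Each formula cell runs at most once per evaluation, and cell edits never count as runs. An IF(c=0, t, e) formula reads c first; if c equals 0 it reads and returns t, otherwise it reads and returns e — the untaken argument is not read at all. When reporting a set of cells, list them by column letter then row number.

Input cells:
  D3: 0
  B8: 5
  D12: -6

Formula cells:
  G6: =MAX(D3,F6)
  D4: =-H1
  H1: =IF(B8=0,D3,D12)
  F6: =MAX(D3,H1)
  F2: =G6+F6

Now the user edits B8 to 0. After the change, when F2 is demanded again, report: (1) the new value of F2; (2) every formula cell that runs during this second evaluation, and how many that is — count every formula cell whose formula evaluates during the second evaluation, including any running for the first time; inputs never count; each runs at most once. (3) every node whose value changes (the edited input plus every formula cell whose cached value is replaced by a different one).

Initial pass — values computed on the first demand:
  H1 = IF(B8=0: B8=5 -> else branch D12) = -6
  F6 = MAX(0, -6) = 0
  G6 = MAX(0, 0) = 0
  F2 = 0 + 0 = 0

Second demand — change propagation:
  H1: re-runs because B8 5->0; new result 0.
  F6: re-runs because H1 -6->0; new result 0 (unchanged).
  G6: re-examined; everything it read last time is the same (D3 unchanged, F6 unchanged) — cache 0 kept, no run.
  F2: re-examined; everything it read last time is the same (G6 unchanged, F6 unchanged) — cache 0 kept, no run.

The important point: F6 recomputes to an identical value, and the output ends up unchanged.

F2 now evaluates to 0.
Run set: F6, H1 (2 run).
Changed values: B8, H1.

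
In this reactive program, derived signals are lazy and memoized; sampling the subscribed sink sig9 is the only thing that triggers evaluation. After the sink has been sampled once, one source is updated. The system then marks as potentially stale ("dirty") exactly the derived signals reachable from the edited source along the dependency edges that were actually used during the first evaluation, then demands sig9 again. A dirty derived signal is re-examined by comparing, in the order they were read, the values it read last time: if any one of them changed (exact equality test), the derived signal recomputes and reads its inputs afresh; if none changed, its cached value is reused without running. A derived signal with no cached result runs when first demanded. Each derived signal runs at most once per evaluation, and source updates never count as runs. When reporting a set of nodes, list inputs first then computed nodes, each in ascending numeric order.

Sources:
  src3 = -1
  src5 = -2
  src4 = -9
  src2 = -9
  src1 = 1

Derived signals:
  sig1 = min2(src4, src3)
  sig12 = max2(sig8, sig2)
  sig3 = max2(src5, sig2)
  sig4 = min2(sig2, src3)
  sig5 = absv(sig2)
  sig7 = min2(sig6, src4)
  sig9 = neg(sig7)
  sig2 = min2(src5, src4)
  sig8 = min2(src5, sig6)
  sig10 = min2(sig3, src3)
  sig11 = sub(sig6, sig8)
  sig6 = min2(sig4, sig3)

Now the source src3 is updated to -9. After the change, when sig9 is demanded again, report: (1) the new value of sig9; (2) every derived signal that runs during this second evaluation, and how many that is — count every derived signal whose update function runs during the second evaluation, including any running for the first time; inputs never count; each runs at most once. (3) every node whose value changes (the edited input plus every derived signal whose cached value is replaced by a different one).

Demanding sig9 again yields 9.
1 derived signals run: sig4.
The nodes whose values change: src3.
Note the absorption at sig4: it re-runs yet its value is the same, leaving the output's value untouched.

First demand of the output computes:
  sig2 = min2(-2, -9) = -9
  sig3 = max2(-2, -9) = -2
  sig4 = min2(-9, -1) = -9
  sig6 = min2(-9, -2) = -9
  sig7 = min2(-9, -9) = -9
  sig9 = neg(-9) = 9

After the edit, cleaning proceeds:
  sig4: a read changed (src3 -1->-9) — executes, giving -9 — identical to its old value.
  sig6: dirty, but its reads are unchanged (sig4 unchanged, sig3 unchanged); cached -9 stands.
  sig7: dirty, but its reads are unchanged (sig6 unchanged, src4 unchanged); cached -9 stands.
  sig9: dirty, but its reads are unchanged (sig7 unchanged); cached 9 stands.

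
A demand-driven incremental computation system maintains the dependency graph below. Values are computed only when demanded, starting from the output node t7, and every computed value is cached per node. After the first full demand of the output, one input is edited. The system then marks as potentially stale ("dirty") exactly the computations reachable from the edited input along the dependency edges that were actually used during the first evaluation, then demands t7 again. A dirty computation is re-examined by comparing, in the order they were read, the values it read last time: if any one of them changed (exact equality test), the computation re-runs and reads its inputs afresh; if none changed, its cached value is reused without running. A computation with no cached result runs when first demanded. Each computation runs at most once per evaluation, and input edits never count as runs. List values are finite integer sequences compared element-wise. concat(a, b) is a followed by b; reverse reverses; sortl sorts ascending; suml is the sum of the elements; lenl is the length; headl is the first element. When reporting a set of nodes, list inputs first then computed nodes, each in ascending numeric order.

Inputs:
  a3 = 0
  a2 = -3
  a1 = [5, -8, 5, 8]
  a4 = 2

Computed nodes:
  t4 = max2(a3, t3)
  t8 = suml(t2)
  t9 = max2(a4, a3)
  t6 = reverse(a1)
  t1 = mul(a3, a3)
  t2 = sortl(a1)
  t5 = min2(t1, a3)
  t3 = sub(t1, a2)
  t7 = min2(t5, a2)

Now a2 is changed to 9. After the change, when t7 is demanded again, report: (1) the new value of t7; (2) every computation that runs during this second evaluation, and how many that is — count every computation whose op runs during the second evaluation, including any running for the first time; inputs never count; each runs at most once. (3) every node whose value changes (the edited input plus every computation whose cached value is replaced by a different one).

First evaluation (everything demanded from the output):
  t1 = mul(0, 0) = 0
  t5 = min2(0, 0) = 0
  t7 = min2(0, -3) = -3

Propagation after the edit:
  t7: runs — a2 -3->9; result 0.

New value of t7: 0.
Computations that run: t7 — 1 in total.
Values that change: a2, t7.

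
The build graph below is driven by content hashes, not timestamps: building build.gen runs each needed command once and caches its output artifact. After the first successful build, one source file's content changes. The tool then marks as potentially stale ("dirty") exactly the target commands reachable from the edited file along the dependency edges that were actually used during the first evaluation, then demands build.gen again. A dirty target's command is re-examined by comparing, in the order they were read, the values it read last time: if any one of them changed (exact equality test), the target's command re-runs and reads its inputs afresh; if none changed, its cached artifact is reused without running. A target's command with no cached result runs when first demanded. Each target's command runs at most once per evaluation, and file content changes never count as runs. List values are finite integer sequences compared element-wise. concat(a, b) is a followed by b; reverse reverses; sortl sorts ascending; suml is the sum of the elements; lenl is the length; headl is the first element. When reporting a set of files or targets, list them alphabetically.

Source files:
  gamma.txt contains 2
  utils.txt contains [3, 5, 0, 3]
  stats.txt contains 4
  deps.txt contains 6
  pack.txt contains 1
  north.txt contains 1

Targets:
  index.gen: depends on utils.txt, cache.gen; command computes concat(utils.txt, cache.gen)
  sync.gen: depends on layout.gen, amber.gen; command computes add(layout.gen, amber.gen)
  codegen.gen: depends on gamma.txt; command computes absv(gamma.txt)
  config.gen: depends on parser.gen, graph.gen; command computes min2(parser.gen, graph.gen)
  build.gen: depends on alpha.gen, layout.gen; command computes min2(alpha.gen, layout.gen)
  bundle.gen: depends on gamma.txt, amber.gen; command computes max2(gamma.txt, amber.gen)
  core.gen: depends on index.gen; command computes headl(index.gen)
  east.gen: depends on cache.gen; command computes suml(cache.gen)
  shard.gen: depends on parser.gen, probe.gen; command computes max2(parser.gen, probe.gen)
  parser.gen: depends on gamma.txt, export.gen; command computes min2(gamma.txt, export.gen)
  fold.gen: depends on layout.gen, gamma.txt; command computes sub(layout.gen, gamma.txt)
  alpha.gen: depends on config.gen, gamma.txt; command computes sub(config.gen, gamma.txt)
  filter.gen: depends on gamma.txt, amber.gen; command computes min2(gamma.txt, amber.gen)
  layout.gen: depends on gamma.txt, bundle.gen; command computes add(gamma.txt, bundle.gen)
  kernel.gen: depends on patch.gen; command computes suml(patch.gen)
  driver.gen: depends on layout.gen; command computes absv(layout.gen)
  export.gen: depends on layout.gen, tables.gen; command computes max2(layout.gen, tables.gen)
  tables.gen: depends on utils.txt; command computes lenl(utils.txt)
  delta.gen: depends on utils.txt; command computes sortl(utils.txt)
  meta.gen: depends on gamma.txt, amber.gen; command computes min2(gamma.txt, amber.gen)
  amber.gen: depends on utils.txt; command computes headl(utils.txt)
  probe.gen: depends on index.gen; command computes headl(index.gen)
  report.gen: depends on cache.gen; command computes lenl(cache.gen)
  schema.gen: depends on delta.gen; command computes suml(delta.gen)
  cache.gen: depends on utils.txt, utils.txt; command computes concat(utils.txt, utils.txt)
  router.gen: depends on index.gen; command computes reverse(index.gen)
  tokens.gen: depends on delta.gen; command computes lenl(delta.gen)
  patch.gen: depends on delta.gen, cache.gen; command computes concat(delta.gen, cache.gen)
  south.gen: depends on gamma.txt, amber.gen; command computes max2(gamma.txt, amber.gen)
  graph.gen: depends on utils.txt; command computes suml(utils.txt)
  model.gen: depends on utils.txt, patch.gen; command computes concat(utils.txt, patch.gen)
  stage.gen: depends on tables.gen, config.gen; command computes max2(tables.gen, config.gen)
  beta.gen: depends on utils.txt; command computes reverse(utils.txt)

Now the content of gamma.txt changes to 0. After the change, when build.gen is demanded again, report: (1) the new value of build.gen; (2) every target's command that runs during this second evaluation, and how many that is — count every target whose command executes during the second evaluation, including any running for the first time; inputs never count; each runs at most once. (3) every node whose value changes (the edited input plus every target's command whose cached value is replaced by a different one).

build.gen now evaluates to 0.
Run set: alpha.gen, build.gen, bundle.gen, config.gen, export.gen, layout.gen, parser.gen (7 run).
Changed values: config.gen, export.gen, gamma.txt, layout.gen, parser.gen.

Initial pass — values computed on the first demand:
  amber.gen = headl([3, 5, 0, 3]) = 3
  bundle.gen = max2(2, 3) = 3
  graph.gen = suml([3, 5, 0, 3]) = 11
  layout.gen = add(2, 3) = 5
  tables.gen = lenl([3, 5, 0, 3]) = 4
  export.gen = max2(5, 4) = 5
  parser.gen = min2(2, 5) = 2
  config.gen = min2(2, 11) = 2
  alpha.gen = sub(2, 2) = 0
  build.gen = min2(0, 5) = 0

Second demand — change propagation:
  bundle.gen: re-runs because gamma.txt 2->0; new result 3 (unchanged).
  layout.gen: re-runs because gamma.txt 2->0; new result 3.
  export.gen: re-runs because layout.gen 5->3; new result 4.
  parser.gen: re-runs because gamma.txt 2->0; export.gen 5->4; new result 0.
  config.gen: re-runs because parser.gen 2->0; new result 0.
  alpha.gen: re-runs because config.gen 2->0; gamma.txt 2->0; new result 0 (unchanged).
  build.gen: re-runs because layout.gen 5->3; new result 0 (unchanged).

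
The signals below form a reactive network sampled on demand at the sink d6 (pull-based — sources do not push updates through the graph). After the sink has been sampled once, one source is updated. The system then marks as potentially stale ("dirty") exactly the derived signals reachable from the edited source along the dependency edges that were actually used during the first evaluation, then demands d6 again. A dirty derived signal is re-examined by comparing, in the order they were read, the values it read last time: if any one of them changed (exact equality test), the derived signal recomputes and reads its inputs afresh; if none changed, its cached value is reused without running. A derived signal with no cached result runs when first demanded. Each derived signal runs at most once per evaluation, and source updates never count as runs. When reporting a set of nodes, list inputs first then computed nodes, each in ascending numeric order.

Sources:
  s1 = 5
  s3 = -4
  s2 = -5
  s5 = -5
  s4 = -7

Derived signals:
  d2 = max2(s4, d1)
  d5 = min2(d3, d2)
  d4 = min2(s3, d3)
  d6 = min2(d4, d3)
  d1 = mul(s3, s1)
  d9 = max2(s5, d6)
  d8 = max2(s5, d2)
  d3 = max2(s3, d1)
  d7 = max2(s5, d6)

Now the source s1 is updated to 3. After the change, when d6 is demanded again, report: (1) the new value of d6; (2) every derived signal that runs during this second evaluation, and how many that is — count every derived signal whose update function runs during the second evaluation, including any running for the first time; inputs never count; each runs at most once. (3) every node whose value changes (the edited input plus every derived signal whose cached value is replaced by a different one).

Initial pass — values computed on the first demand:
  d1 = mul(-4, 5) = -20
  d3 = max2(-4, -20) = -4
  d4 = min2(-4, -4) = -4
  d6 = min2(-4, -4) = -4

Second demand — change propagation:
  d1: re-runs because s1 5->3; new result -12.
  d3: re-runs because d1 -20->-12; new result -4 (unchanged).
  d4: re-examined; everything it read last time is the same (s3 unchanged, d3 unchanged) — cache -4 kept, no run.
  d6: re-examined; everything it read last time is the same (d4 unchanged, d3 unchanged) — cache -4 kept, no run.

The important point: d3 recomputes to an identical value, and the output ends up unchanged.

d6 now evaluates to -4.
Run set: d1, d3 (2 run).
Changed values: s1, d1.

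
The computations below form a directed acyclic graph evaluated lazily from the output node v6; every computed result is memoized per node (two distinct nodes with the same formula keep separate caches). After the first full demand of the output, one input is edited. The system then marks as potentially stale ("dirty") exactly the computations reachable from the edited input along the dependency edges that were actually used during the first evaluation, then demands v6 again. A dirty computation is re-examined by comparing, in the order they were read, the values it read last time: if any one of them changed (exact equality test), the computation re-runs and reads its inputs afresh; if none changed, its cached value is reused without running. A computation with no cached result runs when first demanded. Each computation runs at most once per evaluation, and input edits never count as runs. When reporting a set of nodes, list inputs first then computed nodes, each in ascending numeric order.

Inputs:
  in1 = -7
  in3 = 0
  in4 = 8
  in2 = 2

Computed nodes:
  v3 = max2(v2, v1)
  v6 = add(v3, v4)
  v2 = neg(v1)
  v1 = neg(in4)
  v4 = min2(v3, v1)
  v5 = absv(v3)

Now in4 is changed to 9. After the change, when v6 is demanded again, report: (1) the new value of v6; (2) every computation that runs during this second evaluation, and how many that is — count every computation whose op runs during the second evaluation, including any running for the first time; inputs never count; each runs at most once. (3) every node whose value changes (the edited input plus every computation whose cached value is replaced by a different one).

First demand of the output computes:
  v1 = neg(8) = -8
  v2 = neg(-8) = 8
  v3 = max2(8, -8) = 8
  v4 = min2(8, -8) = -8
  v6 = add(8, -8) = 0

After the edit, cleaning proceeds:
  v1: a read changed (in4 8->9) — executes, giving -9.
  v2: a read changed (v1 -8->-9) — executes, giving 9.
  v3: a read changed (v2 8->9; v1 -8->-9) — executes, giving 9.
  v4: a read changed (v3 8->9; v1 -8->-9) — executes, giving -9.
  v6: a read changed (v3 8->9; v4 -8->-9) — executes, giving 0 — identical to its old value.

Demanding v6 again yields 0.
5 computations run: v1, v2, v3, v4, v6.
The nodes whose values change: in4, v1, v2, v3, v4.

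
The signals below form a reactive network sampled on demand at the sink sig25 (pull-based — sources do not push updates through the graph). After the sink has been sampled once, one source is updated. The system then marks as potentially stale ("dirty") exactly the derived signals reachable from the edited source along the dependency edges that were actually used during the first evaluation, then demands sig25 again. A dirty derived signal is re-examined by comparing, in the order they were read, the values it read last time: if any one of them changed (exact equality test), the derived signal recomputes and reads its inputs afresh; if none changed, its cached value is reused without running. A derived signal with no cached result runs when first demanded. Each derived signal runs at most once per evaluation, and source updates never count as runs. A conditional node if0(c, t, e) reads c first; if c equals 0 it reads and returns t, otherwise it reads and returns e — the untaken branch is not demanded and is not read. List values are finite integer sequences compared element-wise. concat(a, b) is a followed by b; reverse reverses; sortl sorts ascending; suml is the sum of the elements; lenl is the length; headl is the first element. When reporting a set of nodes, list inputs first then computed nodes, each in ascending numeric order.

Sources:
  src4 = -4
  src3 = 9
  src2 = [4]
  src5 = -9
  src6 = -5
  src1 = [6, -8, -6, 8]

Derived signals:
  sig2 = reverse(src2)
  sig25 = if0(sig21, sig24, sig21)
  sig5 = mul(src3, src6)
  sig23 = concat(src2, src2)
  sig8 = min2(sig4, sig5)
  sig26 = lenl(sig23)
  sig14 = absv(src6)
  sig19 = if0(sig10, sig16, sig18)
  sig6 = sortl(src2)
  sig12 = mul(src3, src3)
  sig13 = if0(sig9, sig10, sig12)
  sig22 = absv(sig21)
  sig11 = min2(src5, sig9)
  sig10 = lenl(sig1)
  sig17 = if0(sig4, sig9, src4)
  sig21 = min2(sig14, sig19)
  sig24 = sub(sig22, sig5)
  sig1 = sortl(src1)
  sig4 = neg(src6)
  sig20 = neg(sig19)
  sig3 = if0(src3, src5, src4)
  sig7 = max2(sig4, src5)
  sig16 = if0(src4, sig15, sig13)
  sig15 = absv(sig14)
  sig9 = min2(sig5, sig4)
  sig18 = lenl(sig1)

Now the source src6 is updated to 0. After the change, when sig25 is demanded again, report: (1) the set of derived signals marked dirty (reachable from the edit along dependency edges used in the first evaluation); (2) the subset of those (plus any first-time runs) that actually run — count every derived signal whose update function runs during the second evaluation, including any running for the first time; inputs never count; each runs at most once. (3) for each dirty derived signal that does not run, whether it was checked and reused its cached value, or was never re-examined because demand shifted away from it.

Initial pass — values computed on the first demand:
  sig1 = sortl([6, -8, -6, 8]) = [-8, -6, 6, 8]
  sig10 = lenl([-8, -6, 6, 8]) = 4
  sig14 = absv(-5) = 5
  sig18 = lenl([-8, -6, 6, 8]) = 4
  sig19 = if0(sig10=4 -> else branch sig18) = 4
  sig21 = min2(5, 4) = 4
  sig25 = if0(sig21=4 -> else branch sig21) = 4

Second demand — change propagation:
  sig5: newly demanded (no cache) — executes and yields 0.
  sig14: re-runs because src6 -5->0; new result 0.
  sig21: re-runs because sig14 5->0; new result 0.
  sig22: newly demanded (no cache) — executes and yields 0.
  sig24: newly demanded (no cache) — executes and yields 0.
  sig25: re-runs because sig21 4->0; sig21 4->0; new result 0.

The important point: the flipped condition pulls in fresh nodes; sig5, sig22, sig24 run for the first time.

Dirty set: sig14, sig21, sig25.
Run set: sig5, sig14, sig21, sig22, sig24, sig25 (6 run).
All dirty derived signals ended up running.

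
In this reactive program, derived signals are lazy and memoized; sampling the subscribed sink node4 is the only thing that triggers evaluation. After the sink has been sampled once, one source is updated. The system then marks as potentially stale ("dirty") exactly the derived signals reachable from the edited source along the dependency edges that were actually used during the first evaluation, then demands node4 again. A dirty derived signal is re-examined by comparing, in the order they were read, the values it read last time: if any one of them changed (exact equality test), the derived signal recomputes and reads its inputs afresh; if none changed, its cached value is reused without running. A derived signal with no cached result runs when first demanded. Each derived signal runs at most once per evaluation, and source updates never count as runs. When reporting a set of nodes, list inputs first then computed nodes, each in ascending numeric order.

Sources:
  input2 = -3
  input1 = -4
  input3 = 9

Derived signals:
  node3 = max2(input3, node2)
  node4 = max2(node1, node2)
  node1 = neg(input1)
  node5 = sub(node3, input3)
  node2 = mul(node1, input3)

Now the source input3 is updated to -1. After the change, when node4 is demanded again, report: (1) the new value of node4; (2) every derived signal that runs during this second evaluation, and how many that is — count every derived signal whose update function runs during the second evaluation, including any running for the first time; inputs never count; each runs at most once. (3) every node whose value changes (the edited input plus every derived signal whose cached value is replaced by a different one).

First demand of the output computes:
  node1 = neg(-4) = 4
  node2 = mul(4, 9) = 36
  node4 = max2(4, 36) = 36

After the edit, cleaning proceeds:
  node2: a read changed (input3 9->-1) — executes, giving -4.
  node4: a read changed (node2 36->-4) — executes, giving 4.

Demanding node4 again yields 4.
2 derived signals run: node2, node4.
The nodes whose values change: input3, node2, node4.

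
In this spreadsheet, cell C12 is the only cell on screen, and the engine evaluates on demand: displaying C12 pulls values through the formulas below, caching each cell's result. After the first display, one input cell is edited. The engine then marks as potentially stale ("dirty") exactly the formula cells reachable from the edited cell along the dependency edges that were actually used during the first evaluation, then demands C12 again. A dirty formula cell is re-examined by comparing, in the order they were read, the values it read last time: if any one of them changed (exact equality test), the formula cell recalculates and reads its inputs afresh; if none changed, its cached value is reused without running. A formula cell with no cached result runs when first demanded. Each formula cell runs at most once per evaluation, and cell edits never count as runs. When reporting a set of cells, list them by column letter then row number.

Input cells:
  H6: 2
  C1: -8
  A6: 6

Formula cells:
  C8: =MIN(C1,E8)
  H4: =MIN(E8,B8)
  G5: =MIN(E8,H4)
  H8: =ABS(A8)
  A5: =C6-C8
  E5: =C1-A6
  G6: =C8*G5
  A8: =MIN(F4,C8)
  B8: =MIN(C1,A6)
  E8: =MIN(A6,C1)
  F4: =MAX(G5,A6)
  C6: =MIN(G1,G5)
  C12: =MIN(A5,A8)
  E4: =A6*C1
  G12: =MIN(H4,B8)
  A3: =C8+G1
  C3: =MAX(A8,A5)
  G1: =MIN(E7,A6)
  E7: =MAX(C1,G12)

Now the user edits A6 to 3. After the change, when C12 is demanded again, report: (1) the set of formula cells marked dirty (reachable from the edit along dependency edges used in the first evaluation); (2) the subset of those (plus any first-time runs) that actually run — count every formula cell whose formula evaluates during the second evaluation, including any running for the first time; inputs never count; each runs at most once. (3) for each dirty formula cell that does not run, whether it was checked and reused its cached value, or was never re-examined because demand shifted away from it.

Dirty set: A5, A8, B8, C6, C8, C12, E7, E8, F4, G1, G5, G12, H4.
Run set: A8, B8, E8, F4, G1 (5 run).
Re-examined without running (cache reused): A5, C6, C8, C12, E7, G5, G12, H4.
The important point: at H4 every value read last time is unchanged, so the dirty flag clears without a run.

Initial pass — values computed on the first demand:
  B8 = MIN(-8, 6) = -8
  E8 = MIN(6, -8) = -8
  C8 = MIN(-8, -8) = -8
  H4 = MIN(-8, -8) = -8
  G5 = MIN(-8, -8) = -8
  F4 = MAX(-8, 6) = 6
  A8 = MIN(6, -8) = -8
  G12 = MIN(-8, -8) = -8
  E7 = MAX(-8, -8) = -8
  G1 = MIN(-8, 6) = -8
  C6 = MIN(-8, -8) = -8
  A5 = -8 - -8 = 0
  C12 = MIN(0, -8) = -8

Second demand — change propagation:
  B8: re-runs because A6 6->3; new result -8 (unchanged).
  E8: re-runs because A6 6->3; new result -8 (unchanged).
  C8: re-examined; everything it read last time is the same (C1 unchanged, E8 unchanged) — cache -8 kept, no run.
  H4: re-examined; everything it read last time is the same (E8 unchanged, B8 unchanged) — cache -8 kept, no run.
  G5: re-examined; everything it read last time is the same (E8 unchanged, H4 unchanged) — cache -8 kept, no run.
  F4: re-runs because A6 6->3; new result 3.
  A8: re-runs because F4 6->3; new result -8 (unchanged).
  G12: re-examined; everything it read last time is the same (H4 unchanged, B8 unchanged) — cache -8 kept, no run.
  E7: re-examined; everything it read last time is the same (C1 unchanged, G12 unchanged) — cache -8 kept, no run.
  G1: re-runs because A6 6->3; new result -8 (unchanged).
  C6: re-examined; everything it read last time is the same (G1 unchanged, G5 unchanged) — cache -8 kept, no run.
  A5: re-examined; everything it read last time is the same (C6 unchanged, C8 unchanged) — cache 0 kept, no run.
  C12: re-examined; everything it read last time is the same (A5 unchanged, A8 unchanged) — cache -8 kept, no run.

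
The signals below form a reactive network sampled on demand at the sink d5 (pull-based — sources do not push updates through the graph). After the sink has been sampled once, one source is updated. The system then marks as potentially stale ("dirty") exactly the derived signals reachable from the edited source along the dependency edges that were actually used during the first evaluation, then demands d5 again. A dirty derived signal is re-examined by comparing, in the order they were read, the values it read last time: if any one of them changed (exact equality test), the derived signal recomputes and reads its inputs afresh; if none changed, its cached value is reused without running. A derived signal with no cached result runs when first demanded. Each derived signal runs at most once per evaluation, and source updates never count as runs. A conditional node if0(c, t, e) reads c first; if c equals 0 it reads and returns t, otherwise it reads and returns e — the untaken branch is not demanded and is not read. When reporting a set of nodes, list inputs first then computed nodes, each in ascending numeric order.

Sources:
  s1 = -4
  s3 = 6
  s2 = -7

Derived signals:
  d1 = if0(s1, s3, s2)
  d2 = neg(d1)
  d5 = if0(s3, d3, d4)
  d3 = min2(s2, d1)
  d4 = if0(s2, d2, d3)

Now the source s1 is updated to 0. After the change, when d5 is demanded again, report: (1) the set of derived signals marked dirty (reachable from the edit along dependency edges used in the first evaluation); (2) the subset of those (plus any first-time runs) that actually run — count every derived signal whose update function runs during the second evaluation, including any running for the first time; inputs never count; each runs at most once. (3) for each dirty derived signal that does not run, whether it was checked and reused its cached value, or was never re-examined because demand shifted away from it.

Initial pass — values computed on the first demand:
  d1 = if0(s1=-4 -> else branch s2) = -7
  d3 = min2(-7, -7) = -7
  d4 = if0(s2=-7 -> else branch d3) = -7
  d5 = if0(s3=6 -> else branch d4) = -7

Second demand — change propagation:
  d1: re-runs because s1 -4->0; new result 6.
  d3: re-runs because d1 -7->6; new result -7 (unchanged).
  d4: re-examined; everything it read last time is the same (s2 unchanged, d3 unchanged) — cache -7 kept, no run.
  d5: re-examined; everything it read last time is the same (s3 unchanged, d4 unchanged) — cache -7 kept, no run.

The important point: d3 recomputes to an identical value, and the output ends up unchanged.

Dirty set: d1, d3, d4, d5.
Run set: d1, d3 (2 run).
Re-examined without running (cache reused): d4, d5.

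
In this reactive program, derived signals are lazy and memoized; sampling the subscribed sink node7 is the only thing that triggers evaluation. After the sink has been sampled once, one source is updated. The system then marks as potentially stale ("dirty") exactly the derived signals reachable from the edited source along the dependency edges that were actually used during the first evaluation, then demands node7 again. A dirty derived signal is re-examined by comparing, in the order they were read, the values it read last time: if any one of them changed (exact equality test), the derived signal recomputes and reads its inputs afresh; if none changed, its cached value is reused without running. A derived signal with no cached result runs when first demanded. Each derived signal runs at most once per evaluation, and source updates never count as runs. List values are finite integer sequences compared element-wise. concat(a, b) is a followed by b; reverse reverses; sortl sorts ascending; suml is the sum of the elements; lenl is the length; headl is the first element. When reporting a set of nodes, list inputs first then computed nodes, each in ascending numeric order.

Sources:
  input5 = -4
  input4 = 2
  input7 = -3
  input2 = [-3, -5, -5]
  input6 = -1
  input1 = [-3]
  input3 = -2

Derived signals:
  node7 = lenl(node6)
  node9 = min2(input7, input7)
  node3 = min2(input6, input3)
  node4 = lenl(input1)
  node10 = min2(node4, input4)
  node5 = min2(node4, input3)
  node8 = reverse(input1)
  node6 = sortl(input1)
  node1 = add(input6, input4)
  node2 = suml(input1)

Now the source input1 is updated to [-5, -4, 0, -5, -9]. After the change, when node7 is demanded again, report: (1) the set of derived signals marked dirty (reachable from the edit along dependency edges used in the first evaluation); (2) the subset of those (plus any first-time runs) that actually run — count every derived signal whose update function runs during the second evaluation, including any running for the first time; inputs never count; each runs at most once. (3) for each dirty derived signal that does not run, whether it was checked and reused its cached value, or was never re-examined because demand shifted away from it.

The edit dirties: node6, node7.
2 derived signals run: node6, node7.
No dirty derived signal escaped a run.

First demand of the output computes:
  node6 = sortl([-3]) = [-3]
  node7 = lenl([-3]) = 1

After the edit, cleaning proceeds:
  node6: a read changed (input1 [-3]->[-5, -4, 0, -5, -9]) — executes, giving [-9, -5, -5, -4, 0].
  node7: a read changed (node6 [-3]->[-9, -5, -5, -4, 0]) — executes, giving 5.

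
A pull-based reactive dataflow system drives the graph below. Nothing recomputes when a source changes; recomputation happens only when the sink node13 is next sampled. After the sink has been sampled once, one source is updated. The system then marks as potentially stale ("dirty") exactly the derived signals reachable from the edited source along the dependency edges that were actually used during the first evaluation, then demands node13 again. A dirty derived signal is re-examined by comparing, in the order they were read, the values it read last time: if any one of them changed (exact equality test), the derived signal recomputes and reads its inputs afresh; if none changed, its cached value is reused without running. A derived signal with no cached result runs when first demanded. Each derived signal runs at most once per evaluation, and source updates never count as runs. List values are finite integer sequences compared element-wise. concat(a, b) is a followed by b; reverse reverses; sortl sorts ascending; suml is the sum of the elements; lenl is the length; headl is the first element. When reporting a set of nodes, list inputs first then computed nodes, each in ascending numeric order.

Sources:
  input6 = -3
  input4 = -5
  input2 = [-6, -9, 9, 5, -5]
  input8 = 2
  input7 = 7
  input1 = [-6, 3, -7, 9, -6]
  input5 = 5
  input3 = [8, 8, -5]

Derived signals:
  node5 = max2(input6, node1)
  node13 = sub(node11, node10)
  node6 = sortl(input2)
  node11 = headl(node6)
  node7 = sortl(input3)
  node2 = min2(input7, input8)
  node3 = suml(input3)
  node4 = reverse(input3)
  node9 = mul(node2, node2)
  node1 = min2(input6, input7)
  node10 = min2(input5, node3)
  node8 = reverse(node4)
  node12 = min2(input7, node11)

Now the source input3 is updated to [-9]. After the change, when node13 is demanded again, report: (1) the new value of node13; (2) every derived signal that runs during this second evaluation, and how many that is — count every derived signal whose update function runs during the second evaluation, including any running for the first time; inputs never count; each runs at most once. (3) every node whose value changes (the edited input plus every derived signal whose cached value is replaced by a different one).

New value of node13: 0.
Derived signals that run: node3, node10, node13 — 3 in total.
Values that change: input3, node3, node10, node13.

First evaluation (everything demanded from the output):
  node3 = suml([8, 8, -5]) = 11
  node6 = sortl([-6, -9, 9, 5, -5]) = [-9, -6, -5, 5, 9]
  node10 = min2(5, 11) = 5
  node11 = headl([-9, -6, -5, 5, 9]) = -9
  node13 = sub(-9, 5) = -14

Propagation after the edit:
  node3: runs — input3 [8, 8, -5]->[-9]; result -9.
  node10: runs — node3 11->-9; result -9.
  node13: runs — node10 5->-9; result 0.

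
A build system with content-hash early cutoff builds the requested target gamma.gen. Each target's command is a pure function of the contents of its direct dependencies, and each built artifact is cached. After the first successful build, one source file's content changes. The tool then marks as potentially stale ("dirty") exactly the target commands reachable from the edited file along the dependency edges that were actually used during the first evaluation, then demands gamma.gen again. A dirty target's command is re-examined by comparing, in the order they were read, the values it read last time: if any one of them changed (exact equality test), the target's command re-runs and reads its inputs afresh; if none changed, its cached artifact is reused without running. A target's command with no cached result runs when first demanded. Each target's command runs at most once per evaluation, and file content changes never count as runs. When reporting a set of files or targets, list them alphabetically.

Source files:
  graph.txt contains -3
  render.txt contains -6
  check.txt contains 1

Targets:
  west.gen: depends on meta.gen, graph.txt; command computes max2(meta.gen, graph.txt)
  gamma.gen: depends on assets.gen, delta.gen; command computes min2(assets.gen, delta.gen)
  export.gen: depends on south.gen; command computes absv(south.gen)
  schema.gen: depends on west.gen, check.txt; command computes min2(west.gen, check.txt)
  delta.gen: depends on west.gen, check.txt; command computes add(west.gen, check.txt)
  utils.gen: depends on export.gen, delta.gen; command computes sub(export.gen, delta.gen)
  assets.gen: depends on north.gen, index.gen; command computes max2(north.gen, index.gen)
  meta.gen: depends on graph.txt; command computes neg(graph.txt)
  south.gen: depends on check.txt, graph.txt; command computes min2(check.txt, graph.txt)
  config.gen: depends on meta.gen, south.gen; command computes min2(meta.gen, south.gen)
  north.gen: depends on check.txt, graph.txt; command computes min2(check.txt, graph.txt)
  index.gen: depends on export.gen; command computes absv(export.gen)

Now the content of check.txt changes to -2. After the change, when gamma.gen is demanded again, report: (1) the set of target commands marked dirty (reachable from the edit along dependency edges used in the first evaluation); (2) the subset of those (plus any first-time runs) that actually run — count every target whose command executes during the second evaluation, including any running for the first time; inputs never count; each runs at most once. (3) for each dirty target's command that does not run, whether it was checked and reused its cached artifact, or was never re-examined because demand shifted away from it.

Marked dirty: assets.gen, delta.gen, export.gen, gamma.gen, index.gen, north.gen, south.gen.
Target commands that run: delta.gen, gamma.gen, north.gen, south.gen — 4 in total.
Checked but reused from cache: assets.gen, export.gen, index.gen.
Key observation: the cutoff stops propagation at export.gen — its inputs' values are unchanged, so it reuses its cache.

First evaluation (everything demanded from the output):
  meta.gen = neg(-3) = 3
  north.gen = min2(1, -3) = -3
  south.gen = min2(1, -3) = -3
  export.gen = absv(-3) = 3
  index.gen = absv(3) = 3
  assets.gen = max2(-3, 3) = 3
  west.gen = max2(3, -3) = 3
  delta.gen = add(3, 1) = 4
  gamma.gen = min2(3, 4) = 3

Propagation after the edit:
  delta.gen: runs — check.txt 1->-2; result 1.
  north.gen: runs — check.txt 1->-2; result -3 (same value as before).
  south.gen: runs — check.txt 1->-2; result -3 (same value as before).
  export.gen: checked — values it read are unchanged (south.gen unchanged); reused cached 3 without running.
  index.gen: checked — values it read are unchanged (export.gen unchanged); reused cached 3 without running.
  assets.gen: checked — values it read are unchanged (north.gen unchanged, index.gen unchanged); reused cached 3 without running.
  gamma.gen: runs — delta.gen 4->1; result 1.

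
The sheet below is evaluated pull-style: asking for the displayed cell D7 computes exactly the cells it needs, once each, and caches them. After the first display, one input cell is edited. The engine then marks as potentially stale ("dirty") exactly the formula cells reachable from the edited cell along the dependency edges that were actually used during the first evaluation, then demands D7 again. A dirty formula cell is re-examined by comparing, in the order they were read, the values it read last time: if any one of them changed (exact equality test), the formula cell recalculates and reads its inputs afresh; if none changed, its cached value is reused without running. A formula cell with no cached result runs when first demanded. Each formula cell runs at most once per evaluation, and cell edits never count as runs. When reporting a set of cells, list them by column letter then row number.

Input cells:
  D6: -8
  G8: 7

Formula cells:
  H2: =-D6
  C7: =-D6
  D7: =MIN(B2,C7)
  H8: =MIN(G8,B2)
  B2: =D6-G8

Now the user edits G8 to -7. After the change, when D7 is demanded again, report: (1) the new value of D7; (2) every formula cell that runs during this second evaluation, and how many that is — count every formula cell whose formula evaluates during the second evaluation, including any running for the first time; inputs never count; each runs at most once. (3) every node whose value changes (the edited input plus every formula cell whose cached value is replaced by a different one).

Demanding D7 again yields -1.
2 formula cells run: B2, D7.
The nodes whose values change: B2, D7, G8.

First demand of the output computes:
  B2 = -8 - 7 = -15
  C7 = -(-8) = 8
  D7 = MIN(-15, 8) = -15

After the edit, cleaning proceeds:
  B2: a read changed (G8 7->-7) — executes, giving -1.
  D7: a read changed (B2 -15->-1) — executes, giving -1.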